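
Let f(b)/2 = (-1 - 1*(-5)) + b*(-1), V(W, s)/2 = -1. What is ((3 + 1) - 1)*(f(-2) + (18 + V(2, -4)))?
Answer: 84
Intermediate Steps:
V(W, s) = -2 (V(W, s) = 2*(-1) = -2)
f(b) = 8 - 2*b (f(b) = 2*((-1 - 1*(-5)) + b*(-1)) = 2*((-1 + 5) - b) = 2*(4 - b) = 8 - 2*b)
((3 + 1) - 1)*(f(-2) + (18 + V(2, -4))) = ((3 + 1) - 1)*((8 - 2*(-2)) + (18 - 2)) = (4 - 1)*((8 + 4) + 16) = 3*(12 + 16) = 3*28 = 84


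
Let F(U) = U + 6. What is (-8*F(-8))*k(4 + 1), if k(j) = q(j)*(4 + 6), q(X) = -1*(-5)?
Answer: 800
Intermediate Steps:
q(X) = 5
F(U) = 6 + U
k(j) = 50 (k(j) = 5*(4 + 6) = 5*10 = 50)
(-8*F(-8))*k(4 + 1) = -8*(6 - 8)*50 = -8*(-2)*50 = 16*50 = 800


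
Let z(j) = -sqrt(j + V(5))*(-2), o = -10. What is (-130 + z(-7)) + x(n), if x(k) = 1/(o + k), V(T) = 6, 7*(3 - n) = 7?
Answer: -1041/8 + 2*I ≈ -130.13 + 2.0*I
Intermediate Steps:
n = 2 (n = 3 - 1/7*7 = 3 - 1 = 2)
z(j) = 2*sqrt(6 + j) (z(j) = -sqrt(j + 6)*(-2) = -sqrt(6 + j)*(-2) = 2*sqrt(6 + j))
x(k) = 1/(-10 + k)
(-130 + z(-7)) + x(n) = (-130 + 2*sqrt(6 - 7)) + 1/(-10 + 2) = (-130 + 2*sqrt(-1)) + 1/(-8) = (-130 + 2*I) - 1/8 = -1041/8 + 2*I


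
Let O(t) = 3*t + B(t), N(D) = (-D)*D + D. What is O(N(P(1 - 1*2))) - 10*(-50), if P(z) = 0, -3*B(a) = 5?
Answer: 1495/3 ≈ 498.33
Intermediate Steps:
B(a) = -5/3 (B(a) = -1/3*5 = -5/3)
N(D) = D - D**2 (N(D) = -D**2 + D = D - D**2)
O(t) = -5/3 + 3*t (O(t) = 3*t - 5/3 = -5/3 + 3*t)
O(N(P(1 - 1*2))) - 10*(-50) = (-5/3 + 3*(0*(1 - 1*0))) - 10*(-50) = (-5/3 + 3*(0*(1 + 0))) + 500 = (-5/3 + 3*(0*1)) + 500 = (-5/3 + 3*0) + 500 = (-5/3 + 0) + 500 = -5/3 + 500 = 1495/3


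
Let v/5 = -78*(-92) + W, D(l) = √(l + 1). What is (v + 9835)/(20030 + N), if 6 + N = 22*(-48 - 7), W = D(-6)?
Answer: 45715/18814 + 5*I*√5/18814 ≈ 2.4298 + 0.00059426*I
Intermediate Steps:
D(l) = √(1 + l)
W = I*√5 (W = √(1 - 6) = √(-5) = I*√5 ≈ 2.2361*I)
v = 35880 + 5*I*√5 (v = 5*(-78*(-92) + I*√5) = 5*(7176 + I*√5) = 35880 + 5*I*√5 ≈ 35880.0 + 11.18*I)
N = -1216 (N = -6 + 22*(-48 - 7) = -6 + 22*(-55) = -6 - 1210 = -1216)
(v + 9835)/(20030 + N) = ((35880 + 5*I*√5) + 9835)/(20030 - 1216) = (45715 + 5*I*√5)/18814 = (45715 + 5*I*√5)*(1/18814) = 45715/18814 + 5*I*√5/18814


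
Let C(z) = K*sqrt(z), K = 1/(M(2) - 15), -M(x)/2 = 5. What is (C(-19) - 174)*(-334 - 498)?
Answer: 144768 + 832*I*sqrt(19)/25 ≈ 1.4477e+5 + 145.06*I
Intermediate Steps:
M(x) = -10 (M(x) = -2*5 = -10)
K = -1/25 (K = 1/(-10 - 15) = 1/(-25) = -1/25 ≈ -0.040000)
C(z) = -sqrt(z)/25
(C(-19) - 174)*(-334 - 498) = (-I*sqrt(19)/25 - 174)*(-334 - 498) = (-I*sqrt(19)/25 - 174)*(-832) = (-174 - I*sqrt(19)/25)*(-832) = 144768 + 832*I*sqrt(19)/25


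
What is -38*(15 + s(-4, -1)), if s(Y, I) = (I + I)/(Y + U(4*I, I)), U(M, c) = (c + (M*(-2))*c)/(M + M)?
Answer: -13718/23 ≈ -596.43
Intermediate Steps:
U(M, c) = (c - 2*M*c)/(2*M) (U(M, c) = (c + (-2*M)*c)/((2*M)) = (c - 2*M*c)*(1/(2*M)) = (c - 2*M*c)/(2*M))
s(Y, I) = 2*I/(⅛ + Y - I) (s(Y, I) = (I + I)/(Y + (-I + I/(2*((4*I))))) = (2*I)/(Y + (-I + I*(1/(4*I))/2)) = (2*I)/(Y + (-I + ⅛)) = (2*I)/(Y + (⅛ - I)) = (2*I)/(⅛ + Y - I) = 2*I/(⅛ + Y - I))
-38*(15 + s(-4, -1)) = -38*(15 + 16*(-1)/(1 - 8*(-1) + 8*(-4))) = -38*(15 + 16*(-1)/(1 + 8 - 32)) = -38*(15 + 16*(-1)/(-23)) = -38*(15 + 16*(-1)*(-1/23)) = -38*(15 + 16/23) = -38*361/23 = -13718/23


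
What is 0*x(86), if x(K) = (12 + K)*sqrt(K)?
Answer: 0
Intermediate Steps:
x(K) = sqrt(K)*(12 + K)
0*x(86) = 0*(sqrt(86)*(12 + 86)) = 0*(sqrt(86)*98) = 0*(98*sqrt(86)) = 0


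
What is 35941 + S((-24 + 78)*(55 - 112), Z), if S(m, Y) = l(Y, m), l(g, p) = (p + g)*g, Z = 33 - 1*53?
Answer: 97901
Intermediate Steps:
Z = -20 (Z = 33 - 53 = -20)
l(g, p) = g*(g + p) (l(g, p) = (g + p)*g = g*(g + p))
S(m, Y) = Y*(Y + m)
35941 + S((-24 + 78)*(55 - 112), Z) = 35941 - 20*(-20 + (-24 + 78)*(55 - 112)) = 35941 - 20*(-20 + 54*(-57)) = 35941 - 20*(-20 - 3078) = 35941 - 20*(-3098) = 35941 + 61960 = 97901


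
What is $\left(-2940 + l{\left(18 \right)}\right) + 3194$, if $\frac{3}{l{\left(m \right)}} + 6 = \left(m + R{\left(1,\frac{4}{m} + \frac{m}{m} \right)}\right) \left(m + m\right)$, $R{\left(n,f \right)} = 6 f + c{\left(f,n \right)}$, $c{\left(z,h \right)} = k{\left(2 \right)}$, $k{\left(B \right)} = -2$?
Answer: $\frac{70613}{278} \approx 254.0$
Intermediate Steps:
$c{\left(z,h \right)} = -2$
$R{\left(n,f \right)} = -2 + 6 f$ ($R{\left(n,f \right)} = 6 f - 2 = -2 + 6 f$)
$l{\left(m \right)} = \frac{3}{-6 + 2 m \left(4 + m + \frac{24}{m}\right)}$ ($l{\left(m \right)} = \frac{3}{-6 + \left(m + \left(-2 + 6 \left(\frac{4}{m} + \frac{m}{m}\right)\right)\right) \left(m + m\right)} = \frac{3}{-6 + \left(m + \left(-2 + 6 \left(\frac{4}{m} + 1\right)\right)\right) 2 m} = \frac{3}{-6 + \left(m + \left(-2 + 6 \left(1 + \frac{4}{m}\right)\right)\right) 2 m} = \frac{3}{-6 + \left(m + \left(-2 + \left(6 + \frac{24}{m}\right)\right)\right) 2 m} = \frac{3}{-6 + \left(m + \left(4 + \frac{24}{m}\right)\right) 2 m} = \frac{3}{-6 + \left(4 + m + \frac{24}{m}\right) 2 m} = \frac{3}{-6 + 2 m \left(4 + m + \frac{24}{m}\right)}$)
$\left(-2940 + l{\left(18 \right)}\right) + 3194 = \left(-2940 + \frac{3}{2 \left(21 + 18^{2} + 4 \cdot 18\right)}\right) + 3194 = \left(-2940 + \frac{3}{2 \left(21 + 324 + 72\right)}\right) + 3194 = \left(-2940 + \frac{3}{2 \cdot 417}\right) + 3194 = \left(-2940 + \frac{3}{2} \cdot \frac{1}{417}\right) + 3194 = \left(-2940 + \frac{1}{278}\right) + 3194 = - \frac{817319}{278} + 3194 = \frac{70613}{278}$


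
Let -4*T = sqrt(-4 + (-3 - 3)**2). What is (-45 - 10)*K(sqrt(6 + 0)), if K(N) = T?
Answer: 55*sqrt(2) ≈ 77.782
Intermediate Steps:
T = -sqrt(2) (T = -sqrt(-4 + (-3 - 3)**2)/4 = -sqrt(-4 + (-6)**2)/4 = -sqrt(-4 + 36)/4 = -sqrt(2) ≈ -1.4142)
K(N) = -sqrt(2)
(-45 - 10)*K(sqrt(6 + 0)) = (-45 - 10)*(-sqrt(2)) = -(-55)*sqrt(2) = 55*sqrt(2)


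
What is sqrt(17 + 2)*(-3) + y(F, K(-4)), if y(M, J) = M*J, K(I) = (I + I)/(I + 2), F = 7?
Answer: 28 - 3*sqrt(19) ≈ 14.923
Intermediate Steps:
K(I) = 2*I/(2 + I) (K(I) = (2*I)/(2 + I) = 2*I/(2 + I))
y(M, J) = J*M
sqrt(17 + 2)*(-3) + y(F, K(-4)) = sqrt(17 + 2)*(-3) + (2*(-4)/(2 - 4))*7 = sqrt(19)*(-3) + (2*(-4)/(-2))*7 = -3*sqrt(19) + (2*(-4)*(-1/2))*7 = -3*sqrt(19) + 4*7 = -3*sqrt(19) + 28 = 28 - 3*sqrt(19)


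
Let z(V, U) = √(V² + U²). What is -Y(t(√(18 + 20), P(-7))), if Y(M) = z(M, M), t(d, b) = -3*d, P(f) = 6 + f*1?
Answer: -6*√19 ≈ -26.153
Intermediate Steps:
P(f) = 6 + f
z(V, U) = √(U² + V²)
Y(M) = √2*√(M²) (Y(M) = √(M² + M²) = √(2*M²) = √2*√(M²))
-Y(t(√(18 + 20), P(-7))) = -√2*√((-3*√(18 + 20))²) = -√2*√((-3*√38)²) = -√2*√342 = -√2*3*√38 = -6*√19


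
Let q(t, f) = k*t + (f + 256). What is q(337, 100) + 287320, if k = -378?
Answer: 160290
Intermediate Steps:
q(t, f) = 256 + f - 378*t (q(t, f) = -378*t + (f + 256) = -378*t + (256 + f) = 256 + f - 378*t)
q(337, 100) + 287320 = (256 + 100 - 378*337) + 287320 = (256 + 100 - 127386) + 287320 = -127030 + 287320 = 160290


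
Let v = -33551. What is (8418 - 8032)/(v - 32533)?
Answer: -193/33042 ≈ -0.0058411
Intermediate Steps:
(8418 - 8032)/(v - 32533) = (8418 - 8032)/(-33551 - 32533) = 386/(-66084) = 386*(-1/66084) = -193/33042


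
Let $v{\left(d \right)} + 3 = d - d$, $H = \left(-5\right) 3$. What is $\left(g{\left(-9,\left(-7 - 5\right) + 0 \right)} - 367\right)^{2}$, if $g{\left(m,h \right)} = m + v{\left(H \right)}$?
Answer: $143641$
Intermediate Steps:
$H = -15$
$v{\left(d \right)} = -3$ ($v{\left(d \right)} = -3 + \left(d - d\right) = -3 + 0 = -3$)
$g{\left(m,h \right)} = -3 + m$ ($g{\left(m,h \right)} = m - 3 = -3 + m$)
$\left(g{\left(-9,\left(-7 - 5\right) + 0 \right)} - 367\right)^{2} = \left(\left(-3 - 9\right) - 367\right)^{2} = \left(-12 - 367\right)^{2} = \left(-379\right)^{2} = 143641$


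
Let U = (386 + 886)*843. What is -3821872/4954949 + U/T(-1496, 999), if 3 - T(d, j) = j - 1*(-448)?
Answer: -1329672694018/1788736589 ≈ -743.36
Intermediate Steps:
U = 1072296 (U = 1272*843 = 1072296)
T(d, j) = -445 - j (T(d, j) = 3 - (j - 1*(-448)) = 3 - (j + 448) = 3 - (448 + j) = 3 + (-448 - j) = -445 - j)
-3821872/4954949 + U/T(-1496, 999) = -3821872/4954949 + 1072296/(-445 - 1*999) = -3821872*1/4954949 + 1072296/(-445 - 999) = -3821872/4954949 + 1072296/(-1444) = -3821872/4954949 + 1072296*(-1/1444) = -3821872/4954949 - 268074/361 = -1329672694018/1788736589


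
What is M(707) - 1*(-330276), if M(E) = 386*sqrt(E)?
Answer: 330276 + 386*sqrt(707) ≈ 3.4054e+5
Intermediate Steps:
M(707) - 1*(-330276) = 386*sqrt(707) - 1*(-330276) = 386*sqrt(707) + 330276 = 330276 + 386*sqrt(707)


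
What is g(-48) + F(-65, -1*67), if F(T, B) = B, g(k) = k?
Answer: -115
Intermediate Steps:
g(-48) + F(-65, -1*67) = -48 - 1*67 = -48 - 67 = -115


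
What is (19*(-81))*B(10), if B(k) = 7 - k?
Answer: 4617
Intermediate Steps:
(19*(-81))*B(10) = (19*(-81))*(7 - 1*10) = -1539*(7 - 10) = -1539*(-3) = 4617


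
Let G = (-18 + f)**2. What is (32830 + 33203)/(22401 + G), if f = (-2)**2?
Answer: 66033/22597 ≈ 2.9222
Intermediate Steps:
f = 4
G = 196 (G = (-18 + 4)**2 = (-14)**2 = 196)
(32830 + 33203)/(22401 + G) = (32830 + 33203)/(22401 + 196) = 66033/22597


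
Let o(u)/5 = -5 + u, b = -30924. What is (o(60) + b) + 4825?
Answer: -25824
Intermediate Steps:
o(u) = -25 + 5*u (o(u) = 5*(-5 + u) = -25 + 5*u)
(o(60) + b) + 4825 = ((-25 + 5*60) - 30924) + 4825 = ((-25 + 300) - 30924) + 4825 = (275 - 30924) + 4825 = -30649 + 4825 = -25824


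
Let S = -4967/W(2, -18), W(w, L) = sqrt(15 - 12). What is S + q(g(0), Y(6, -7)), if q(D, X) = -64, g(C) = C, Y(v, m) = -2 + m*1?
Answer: -64 - 4967*sqrt(3)/3 ≈ -2931.7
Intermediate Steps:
Y(v, m) = -2 + m
W(w, L) = sqrt(3)
S = -4967*sqrt(3)/3 ≈ -2867.7
S + q(g(0), Y(6, -7)) = -4967*sqrt(3)/3 - 64 = -64 - 4967*sqrt(3)/3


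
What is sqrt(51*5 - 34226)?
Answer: I*sqrt(33971) ≈ 184.31*I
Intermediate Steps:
sqrt(51*5 - 34226) = sqrt(255 - 34226) = sqrt(-33971) = I*sqrt(33971)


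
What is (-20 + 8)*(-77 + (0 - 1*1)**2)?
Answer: 912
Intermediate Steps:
(-20 + 8)*(-77 + (0 - 1*1)**2) = -12*(-77 + (0 - 1)**2) = -12*(-77 + (-1)**2) = -12*(-77 + 1) = -12*(-76) = 912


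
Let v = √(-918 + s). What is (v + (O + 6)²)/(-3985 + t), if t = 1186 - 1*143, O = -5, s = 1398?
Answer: -1/2942 - 2*√30/1471 ≈ -0.0077868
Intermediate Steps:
v = 4*√30 (v = √(-918 + 1398) = √480 = 4*√30 ≈ 21.909)
t = 1043 (t = 1186 - 143 = 1043)
(v + (O + 6)²)/(-3985 + t) = (4*√30 + (-5 + 6)²)/(-3985 + 1043) = (4*√30 + 1²)/(-2942) = (4*√30 + 1)*(-1/2942) = (1 + 4*√30)*(-1/2942) = -1/2942 - 2*√30/1471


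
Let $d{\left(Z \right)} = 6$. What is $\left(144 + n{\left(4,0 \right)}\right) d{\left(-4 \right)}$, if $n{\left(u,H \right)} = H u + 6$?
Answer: $900$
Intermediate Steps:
$n{\left(u,H \right)} = 6 + H u$
$\left(144 + n{\left(4,0 \right)}\right) d{\left(-4 \right)} = \left(144 + \left(6 + 0 \cdot 4\right)\right) 6 = \left(144 + \left(6 + 0\right)\right) 6 = \left(144 + 6\right) 6 = 150 \cdot 6 = 900$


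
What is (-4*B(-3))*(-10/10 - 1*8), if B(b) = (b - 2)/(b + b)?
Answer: 30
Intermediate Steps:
B(b) = (-2 + b)/(2*b) (B(b) = (-2 + b)/((2*b)) = (-2 + b)*(1/(2*b)) = (-2 + b)/(2*b))
(-4*B(-3))*(-10/10 - 1*8) = (-2*(-2 - 3)/(-3))*(-10/10 - 1*8) = (-2*(-1)*(-5)/3)*(-10*⅒ - 8) = (-4*⅚)*(-1 - 8) = -10/3*(-9) = 30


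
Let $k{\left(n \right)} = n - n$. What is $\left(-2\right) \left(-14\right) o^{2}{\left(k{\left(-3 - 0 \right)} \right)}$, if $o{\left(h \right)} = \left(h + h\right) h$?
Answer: $0$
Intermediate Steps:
$k{\left(n \right)} = 0$
$o{\left(h \right)} = 2 h^{2}$ ($o{\left(h \right)} = 2 h h = 2 h^{2}$)
$\left(-2\right) \left(-14\right) o^{2}{\left(k{\left(-3 - 0 \right)} \right)} = \left(-2\right) \left(-14\right) \left(2 \cdot 0^{2}\right)^{2} = 28 \left(2 \cdot 0\right)^{2} = 28 \cdot 0^{2} = 28 \cdot 0 = 0$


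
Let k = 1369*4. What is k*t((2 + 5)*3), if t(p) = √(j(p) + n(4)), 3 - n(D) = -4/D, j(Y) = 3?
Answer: 5476*√7 ≈ 14488.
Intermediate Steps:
n(D) = 3 + 4/D (n(D) = 3 - (-4)/D = 3 + 4/D)
k = 5476
t(p) = √7 (t(p) = √(3 + (3 + 4/4)) = √(3 + (3 + 4*(¼))) = √(3 + (3 + 1)) = √(3 + 4) = √7)
k*t((2 + 5)*3) = 5476*√7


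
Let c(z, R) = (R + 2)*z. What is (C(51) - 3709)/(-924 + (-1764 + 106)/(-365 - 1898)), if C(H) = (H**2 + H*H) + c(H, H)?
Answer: -4747774/1044677 ≈ -4.5447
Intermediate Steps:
c(z, R) = z*(2 + R) (c(z, R) = (2 + R)*z = z*(2 + R))
C(H) = 2*H**2 + H*(2 + H) (C(H) = (H**2 + H*H) + H*(2 + H) = (H**2 + H**2) + H*(2 + H) = 2*H**2 + H*(2 + H))
(C(51) - 3709)/(-924 + (-1764 + 106)/(-365 - 1898)) = (51*(2 + 3*51) - 3709)/(-924 + (-1764 + 106)/(-365 - 1898)) = (51*(2 + 153) - 3709)/(-924 - 1658/(-2263)) = (51*155 - 3709)/(-924 - 1658*(-1/2263)) = (7905 - 3709)/(-924 + 1658/2263) = 4196/(-2089354/2263) = 4196*(-2263/2089354) = -4747774/1044677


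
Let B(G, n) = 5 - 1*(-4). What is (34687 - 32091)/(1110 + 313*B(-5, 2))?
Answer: 236/357 ≈ 0.66106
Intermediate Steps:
B(G, n) = 9 (B(G, n) = 5 + 4 = 9)
(34687 - 32091)/(1110 + 313*B(-5, 2)) = (34687 - 32091)/(1110 + 313*9) = 2596/(1110 + 2817) = 2596/3927 = 2596*(1/3927) = 236/357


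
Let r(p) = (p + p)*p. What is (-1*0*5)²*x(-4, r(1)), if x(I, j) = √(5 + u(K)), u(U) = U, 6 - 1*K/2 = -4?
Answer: 0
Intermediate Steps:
K = 20 (K = 12 - 2*(-4) = 12 + 8 = 20)
r(p) = 2*p² (r(p) = (2*p)*p = 2*p²)
x(I, j) = 5 (x(I, j) = √(5 + 20) = √25 = 5)
(-1*0*5)²*x(-4, r(1)) = (-1*0*5)²*5 = (0*5)²*5 = 0²*5 = 0*5 = 0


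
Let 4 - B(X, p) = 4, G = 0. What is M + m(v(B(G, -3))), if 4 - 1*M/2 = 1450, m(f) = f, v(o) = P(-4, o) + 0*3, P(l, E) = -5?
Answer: -2897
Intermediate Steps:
B(X, p) = 0 (B(X, p) = 4 - 1*4 = 4 - 4 = 0)
v(o) = -5 (v(o) = -5 + 0*3 = -5 + 0 = -5)
M = -2892 (M = 8 - 2*1450 = 8 - 2900 = -2892)
M + m(v(B(G, -3))) = -2892 - 5 = -2897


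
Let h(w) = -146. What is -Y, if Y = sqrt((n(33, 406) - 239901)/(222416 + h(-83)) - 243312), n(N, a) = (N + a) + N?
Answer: -I*sqrt(12020627805888630)/222270 ≈ -493.27*I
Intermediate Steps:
n(N, a) = a + 2*N
Y = I*sqrt(12020627805888630)/222270 (Y = sqrt(((406 + 2*33) - 239901)/(222416 - 146) - 243312) = sqrt(((406 + 66) - 239901)/222270 - 243312) = sqrt((472 - 239901)*(1/222270) - 243312) = sqrt(-239429*1/222270 - 243312) = sqrt(-239429/222270 - 243312) = sqrt(-54081197669/222270) = I*sqrt(12020627805888630)/222270 ≈ 493.27*I)
-Y = -I*sqrt(12020627805888630)/222270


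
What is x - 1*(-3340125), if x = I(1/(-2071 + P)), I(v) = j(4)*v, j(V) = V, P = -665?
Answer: 2284645499/684 ≈ 3.3401e+6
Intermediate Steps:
I(v) = 4*v
x = -1/684 (x = 4/(-2071 - 665) = 4/(-2736) = 4*(-1/2736) = -1/684 ≈ -0.0014620)
x - 1*(-3340125) = -1/684 - 1*(-3340125) = -1/684 + 3340125 = 2284645499/684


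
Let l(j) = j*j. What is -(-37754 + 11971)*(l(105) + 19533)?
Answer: 787876914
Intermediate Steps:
l(j) = j**2
-(-37754 + 11971)*(l(105) + 19533) = -(-37754 + 11971)*(105**2 + 19533) = -(-25783)*(11025 + 19533) = -(-25783)*30558 = -1*(-787876914) = 787876914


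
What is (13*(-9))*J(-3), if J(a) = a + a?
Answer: 702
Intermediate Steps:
J(a) = 2*a
(13*(-9))*J(-3) = (13*(-9))*(2*(-3)) = -117*(-6) = 702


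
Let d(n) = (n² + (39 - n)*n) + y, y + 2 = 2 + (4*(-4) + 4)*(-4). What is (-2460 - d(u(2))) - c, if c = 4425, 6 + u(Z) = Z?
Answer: -6777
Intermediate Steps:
y = 48 (y = -2 + (2 + (4*(-4) + 4)*(-4)) = -2 + (2 + (-16 + 4)*(-4)) = -2 + (2 - 12*(-4)) = -2 + (2 + 48) = -2 + 50 = 48)
u(Z) = -6 + Z
d(n) = 48 + n² + n*(39 - n) (d(n) = (n² + (39 - n)*n) + 48 = (n² + n*(39 - n)) + 48 = 48 + n² + n*(39 - n))
(-2460 - d(u(2))) - c = (-2460 - (48 + 39*(-6 + 2))) - 1*4425 = (-2460 - (48 + 39*(-4))) - 4425 = (-2460 - (48 - 156)) - 4425 = (-2460 - 1*(-108)) - 4425 = (-2460 + 108) - 4425 = -2352 - 4425 = -6777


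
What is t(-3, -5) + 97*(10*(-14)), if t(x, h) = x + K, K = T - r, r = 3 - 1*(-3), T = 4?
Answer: -13585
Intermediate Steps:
r = 6 (r = 3 + 3 = 6)
K = -2 (K = 4 - 1*6 = 4 - 6 = -2)
t(x, h) = -2 + x (t(x, h) = x - 2 = -2 + x)
t(-3, -5) + 97*(10*(-14)) = (-2 - 3) + 97*(10*(-14)) = -5 + 97*(-140) = -5 - 13580 = -13585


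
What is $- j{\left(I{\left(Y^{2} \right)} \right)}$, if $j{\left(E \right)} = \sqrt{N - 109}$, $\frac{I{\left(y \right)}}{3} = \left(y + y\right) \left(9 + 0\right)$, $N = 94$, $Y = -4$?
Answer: $- i \sqrt{15} \approx - 3.873 i$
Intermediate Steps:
$I{\left(y \right)} = 54 y$ ($I{\left(y \right)} = 3 \left(y + y\right) \left(9 + 0\right) = 3 \cdot 2 y 9 = 3 \cdot 18 y = 54 y$)
$j{\left(E \right)} = i \sqrt{15}$ ($j{\left(E \right)} = \sqrt{94 - 109} = \sqrt{-15} = i \sqrt{15}$)
$- j{\left(I{\left(Y^{2} \right)} \right)} = - i \sqrt{15}$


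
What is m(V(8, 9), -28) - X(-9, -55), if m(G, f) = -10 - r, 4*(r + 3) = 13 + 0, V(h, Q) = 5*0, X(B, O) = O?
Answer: 179/4 ≈ 44.750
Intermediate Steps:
V(h, Q) = 0
r = 1/4 (r = -3 + (13 + 0)/4 = -3 + (1/4)*13 = -3 + 13/4 = 1/4 ≈ 0.25000)
m(G, f) = -41/4 (m(G, f) = -10 - 1*1/4 = -10 - 1/4 = -41/4)
m(V(8, 9), -28) - X(-9, -55) = -41/4 - 1*(-55) = -41/4 + 55 = 179/4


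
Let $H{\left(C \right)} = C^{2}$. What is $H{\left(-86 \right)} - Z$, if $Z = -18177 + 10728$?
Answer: $14845$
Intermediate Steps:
$Z = -7449$
$H{\left(-86 \right)} - Z = \left(-86\right)^{2} - -7449 = 7396 + 7449 = 14845$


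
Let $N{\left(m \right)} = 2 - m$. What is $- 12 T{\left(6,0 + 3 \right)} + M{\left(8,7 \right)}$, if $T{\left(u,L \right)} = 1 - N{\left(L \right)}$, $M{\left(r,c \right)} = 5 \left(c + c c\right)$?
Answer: $256$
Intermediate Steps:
$M{\left(r,c \right)} = 5 c + 5 c^{2}$ ($M{\left(r,c \right)} = 5 \left(c + c^{2}\right) = 5 c + 5 c^{2}$)
$T{\left(u,L \right)} = -1 + L$ ($T{\left(u,L \right)} = 1 - \left(2 - L\right) = 1 + \left(-2 + L\right) = -1 + L$)
$- 12 T{\left(6,0 + 3 \right)} + M{\left(8,7 \right)} = - 12 \left(-1 + \left(0 + 3\right)\right) + 5 \cdot 7 \left(1 + 7\right) = - 12 \left(-1 + 3\right) + 5 \cdot 7 \cdot 8 = \left(-12\right) 2 + 280 = -24 + 280 = 256$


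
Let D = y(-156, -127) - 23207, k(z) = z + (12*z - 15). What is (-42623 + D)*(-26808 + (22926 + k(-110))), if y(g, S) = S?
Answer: 351352939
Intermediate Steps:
k(z) = -15 + 13*z (k(z) = z + (-15 + 12*z) = -15 + 13*z)
D = -23334 (D = -127 - 23207 = -23334)
(-42623 + D)*(-26808 + (22926 + k(-110))) = (-42623 - 23334)*(-26808 + (22926 + (-15 + 13*(-110)))) = -65957*(-26808 + (22926 + (-15 - 1430))) = -65957*(-26808 + (22926 - 1445)) = -65957*(-26808 + 21481) = -65957*(-5327) = 351352939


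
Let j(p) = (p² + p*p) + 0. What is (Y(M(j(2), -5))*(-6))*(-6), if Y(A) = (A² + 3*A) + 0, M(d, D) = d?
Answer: 3168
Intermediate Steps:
j(p) = 2*p² (j(p) = (p² + p²) + 0 = 2*p² + 0 = 2*p²)
Y(A) = A² + 3*A
(Y(M(j(2), -5))*(-6))*(-6) = (((2*2²)*(3 + 2*2²))*(-6))*(-6) = (((2*4)*(3 + 2*4))*(-6))*(-6) = ((8*(3 + 8))*(-6))*(-6) = ((8*11)*(-6))*(-6) = (88*(-6))*(-6) = -528*(-6) = 3168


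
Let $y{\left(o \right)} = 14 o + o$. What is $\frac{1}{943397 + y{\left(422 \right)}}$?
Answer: $\frac{1}{949727} \approx 1.0529 \cdot 10^{-6}$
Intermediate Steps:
$y{\left(o \right)} = 15 o$
$\frac{1}{943397 + y{\left(422 \right)}} = \frac{1}{943397 + 15 \cdot 422} = \frac{1}{943397 + 6330} = \frac{1}{949727}$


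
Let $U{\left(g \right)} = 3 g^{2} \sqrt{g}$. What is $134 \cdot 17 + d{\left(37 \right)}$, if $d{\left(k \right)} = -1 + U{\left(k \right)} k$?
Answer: $2277 + 151959 \sqrt{37} \approx 9.2661 \cdot 10^{5}$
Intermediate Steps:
$U{\left(g \right)} = 3 g^{\frac{5}{2}}$
$d{\left(k \right)} = -1 + 3 k^{\frac{7}{2}}$ ($d{\left(k \right)} = -1 + 3 k^{\frac{5}{2}} k = -1 + 3 k^{\frac{7}{2}}$)
$134 \cdot 17 + d{\left(37 \right)} = 134 \cdot 17 - \left(1 - 3 \cdot 37^{\frac{7}{2}}\right) = 2278 - \left(1 - 3 \cdot 50653 \sqrt{37}\right) = 2278 - \left(1 - 151959 \sqrt{37}\right) = 2277 + 151959 \sqrt{37}$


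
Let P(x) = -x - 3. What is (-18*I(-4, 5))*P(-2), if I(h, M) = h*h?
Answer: 288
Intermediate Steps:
I(h, M) = h**2
P(x) = -3 - x
(-18*I(-4, 5))*P(-2) = (-18*(-4)**2)*(-3 - 1*(-2)) = (-18*16)*(-3 + 2) = -288*(-1) = 288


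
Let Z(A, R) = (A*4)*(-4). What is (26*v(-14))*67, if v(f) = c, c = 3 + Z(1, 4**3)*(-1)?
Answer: 33098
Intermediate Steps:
Z(A, R) = -16*A (Z(A, R) = (4*A)*(-4) = -16*A)
c = 19 (c = 3 - 16*1*(-1) = 3 - 16*(-1) = 3 + 16 = 19)
v(f) = 19
(26*v(-14))*67 = (26*19)*67 = 494*67 = 33098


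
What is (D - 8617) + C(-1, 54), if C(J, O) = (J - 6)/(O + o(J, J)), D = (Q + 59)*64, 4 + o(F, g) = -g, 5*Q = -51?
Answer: -1400954/255 ≈ -5493.9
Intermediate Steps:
Q = -51/5 (Q = (⅕)*(-51) = -51/5 ≈ -10.200)
o(F, g) = -4 - g
D = 15616/5 (D = (-51/5 + 59)*64 = (244/5)*64 = 15616/5 ≈ 3123.2)
C(J, O) = (-6 + J)/(-4 + O - J) (C(J, O) = (J - 6)/(O + (-4 - J)) = (-6 + J)/(-4 + O - J))
(D - 8617) + C(-1, 54) = (15616/5 - 8617) + (6 - 1*(-1))/(4 - 1 - 1*54) = -27469/5 + (6 + 1)/(4 - 1 - 54) = -27469/5 + 7/(-51) = -27469/5 - 1/51*7 = -27469/5 - 7/51 = -1400954/255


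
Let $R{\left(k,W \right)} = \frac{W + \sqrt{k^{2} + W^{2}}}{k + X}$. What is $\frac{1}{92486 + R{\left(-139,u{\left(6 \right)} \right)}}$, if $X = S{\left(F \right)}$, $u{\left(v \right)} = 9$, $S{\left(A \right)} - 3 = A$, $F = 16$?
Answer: $\frac{1331797320}{123172507033319} + \frac{120 \sqrt{19402}}{123172507033319} \approx 1.0813 \cdot 10^{-5}$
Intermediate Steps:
$S{\left(A \right)} = 3 + A$
$X = 19$ ($X = 3 + 16 = 19$)
$R{\left(k,W \right)} = \frac{W + \sqrt{W^{2} + k^{2}}}{19 + k}$ ($R{\left(k,W \right)} = \frac{W + \sqrt{k^{2} + W^{2}}}{k + 19} = \frac{W + \sqrt{W^{2} + k^{2}}}{19 + k}$)
$\frac{1}{92486 + R{\left(-139,u{\left(6 \right)} \right)}} = \frac{1}{92486 + \frac{9 + \sqrt{9^{2} + \left(-139\right)^{2}}}{19 - 139}} = \frac{1}{92486 + \frac{9 + \sqrt{81 + 19321}}{-120}} = \frac{1}{92486 - \frac{9 + \sqrt{19402}}{120}} = \frac{1}{92486 - \left(\frac{3}{40} + \frac{\sqrt{19402}}{120}\right)} = \frac{1}{\frac{3699437}{40} - \frac{\sqrt{19402}}{120}}$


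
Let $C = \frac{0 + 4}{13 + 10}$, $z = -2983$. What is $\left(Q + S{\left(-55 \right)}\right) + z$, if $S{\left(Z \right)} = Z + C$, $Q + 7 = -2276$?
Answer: $- \frac{122379}{23} \approx -5320.8$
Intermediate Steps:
$Q = -2283$ ($Q = -7 - 2276 = -2283$)
$C = \frac{4}{23} \approx 0.17391$
$S{\left(Z \right)} = \frac{4}{23} + Z$ ($S{\left(Z \right)} = Z + \frac{4}{23} = \frac{4}{23} + Z$)
$\left(Q + S{\left(-55 \right)}\right) + z = \left(-2283 + \left(\frac{4}{23} - 55\right)\right) - 2983 = \left(-2283 - \frac{1261}{23}\right) - 2983 = - \frac{53770}{23} - 2983 = - \frac{122379}{23}$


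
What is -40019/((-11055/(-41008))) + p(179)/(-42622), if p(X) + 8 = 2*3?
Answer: -3179405819747/21417555 ≈ -1.4845e+5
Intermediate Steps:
p(X) = -2 (p(X) = -8 + 2*3 = -8 + 6 = -2)
-40019/((-11055/(-41008))) + p(179)/(-42622) = -40019/((-11055/(-41008))) - 2/(-42622) = -40019/((-11055*(-1/41008))) - 2*(-1/42622) = -40019/1005/3728 + 1/21311 = -40019*3728/1005 + 1/21311 = -149190832/1005 + 1/21311 = -3179405819747/21417555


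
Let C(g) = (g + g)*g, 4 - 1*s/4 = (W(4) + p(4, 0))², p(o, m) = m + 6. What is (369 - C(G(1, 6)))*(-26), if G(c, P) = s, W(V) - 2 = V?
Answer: 16297606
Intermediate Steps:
W(V) = 2 + V
p(o, m) = 6 + m
s = -560 (s = 16 - 4*((2 + 4) + (6 + 0))² = 16 - 4*(6 + 6)² = 16 - 4*12² = 16 - 4*144 = 16 - 576 = -560)
G(c, P) = -560
C(g) = 2*g² (C(g) = (2*g)*g = 2*g²)
(369 - C(G(1, 6)))*(-26) = (369 - 2*(-560)²)*(-26) = (369 - 2*313600)*(-26) = (369 - 1*627200)*(-26) = (369 - 627200)*(-26) = -626831*(-26) = 16297606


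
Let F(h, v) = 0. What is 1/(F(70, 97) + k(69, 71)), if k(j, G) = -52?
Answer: -1/52 ≈ -0.019231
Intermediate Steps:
1/(F(70, 97) + k(69, 71)) = 1/(0 - 52) = 1/(-52) = -1/52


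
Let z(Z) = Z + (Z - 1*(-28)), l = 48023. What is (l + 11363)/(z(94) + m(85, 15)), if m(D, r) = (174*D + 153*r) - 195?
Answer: 29693/8553 ≈ 3.4716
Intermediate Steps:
m(D, r) = -195 + 153*r + 174*D (m(D, r) = (153*r + 174*D) - 195 = -195 + 153*r + 174*D)
z(Z) = 28 + 2*Z (z(Z) = Z + (Z + 28) = Z + (28 + Z) = 28 + 2*Z)
(l + 11363)/(z(94) + m(85, 15)) = (48023 + 11363)/((28 + 2*94) + (-195 + 153*15 + 174*85)) = 59386/((28 + 188) + (-195 + 2295 + 14790)) = 59386/(216 + 16890) = 59386/17106 = 59386*(1/17106) = 29693/8553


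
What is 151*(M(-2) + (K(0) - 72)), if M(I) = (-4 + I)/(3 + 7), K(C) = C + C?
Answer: -54813/5 ≈ -10963.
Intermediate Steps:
K(C) = 2*C
M(I) = -⅖ + I/10 (M(I) = (-4 + I)/10 = (-4 + I)*(⅒) = -⅖ + I/10)
151*(M(-2) + (K(0) - 72)) = 151*((-⅖ + (⅒)*(-2)) + (2*0 - 72)) = 151*((-⅖ - ⅕) + (0 - 72)) = 151*(-⅗ - 72) = 151*(-363/5) = -54813/5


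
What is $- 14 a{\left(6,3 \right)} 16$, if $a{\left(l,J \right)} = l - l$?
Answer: $0$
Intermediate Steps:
$a{\left(l,J \right)} = 0$
$- 14 a{\left(6,3 \right)} 16 = \left(-14\right) 0 \cdot 16 = 0 \cdot 16 = 0$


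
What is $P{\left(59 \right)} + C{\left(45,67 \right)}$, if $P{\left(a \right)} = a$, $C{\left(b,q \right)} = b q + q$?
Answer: $3141$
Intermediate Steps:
$C{\left(b,q \right)} = q + b q$
$P{\left(59 \right)} + C{\left(45,67 \right)} = 59 + 67 \left(1 + 45\right) = 59 + 67 \cdot 46 = 59 + 3082 = 3141$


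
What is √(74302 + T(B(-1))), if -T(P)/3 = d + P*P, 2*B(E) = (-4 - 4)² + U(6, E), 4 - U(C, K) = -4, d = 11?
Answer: √70381 ≈ 265.29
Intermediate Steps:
U(C, K) = 8 (U(C, K) = 4 - 1*(-4) = 4 + 4 = 8)
B(E) = 36 (B(E) = ((-4 - 4)² + 8)/2 = ((-8)² + 8)/2 = (64 + 8)/2 = (½)*72 = 36)
T(P) = -33 - 3*P² (T(P) = -3*(11 + P*P) = -3*(11 + P²) = -33 - 3*P²)
√(74302 + T(B(-1))) = √(74302 + (-33 - 3*36²)) = √(74302 + (-33 - 3*1296)) = √(74302 + (-33 - 3888)) = √(74302 - 3921) = √70381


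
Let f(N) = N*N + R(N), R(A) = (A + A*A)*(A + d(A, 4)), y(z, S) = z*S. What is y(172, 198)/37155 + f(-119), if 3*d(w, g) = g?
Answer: -60864103999/37155 ≈ -1.6381e+6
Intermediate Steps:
d(w, g) = g/3
y(z, S) = S*z
R(A) = (4/3 + A)*(A + A²) (R(A) = (A + A*A)*(A + (⅓)*4) = (A + A²)*(A + 4/3) = (A + A²)*(4/3 + A) = (4/3 + A)*(A + A²))
f(N) = N² + N*(4 + 3*N² + 7*N)/3 (f(N) = N*N + N*(4 + 3*N² + 7*N)/3 = N² + N*(4 + 3*N² + 7*N)/3)
y(172, 198)/37155 + f(-119) = (198*172)/37155 + (⅓)*(-119)*(4 + 3*(-119)² + 10*(-119)) = 34056*(1/37155) + (⅓)*(-119)*(4 + 3*14161 - 1190) = 11352/12385 + (⅓)*(-119)*(4 + 42483 - 1190) = 11352/12385 + (⅓)*(-119)*41297 = 11352/12385 - 4914343/3 = -60864103999/37155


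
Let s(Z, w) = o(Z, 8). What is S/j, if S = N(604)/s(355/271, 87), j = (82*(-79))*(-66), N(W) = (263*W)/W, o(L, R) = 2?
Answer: 263/855096 ≈ 0.00030757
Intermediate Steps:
s(Z, w) = 2
N(W) = 263
j = 427548 (j = -6478*(-66) = 427548)
S = 263/2 ≈ 131.50
S/j = (263/2)/427548 = (263/2)*(1/427548) = 263/855096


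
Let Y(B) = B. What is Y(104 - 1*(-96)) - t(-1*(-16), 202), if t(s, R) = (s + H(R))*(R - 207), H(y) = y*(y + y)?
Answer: 408320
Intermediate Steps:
H(y) = 2*y**2 (H(y) = y*(2*y) = 2*y**2)
t(s, R) = (-207 + R)*(s + 2*R**2) (t(s, R) = (s + 2*R**2)*(R - 207) = (s + 2*R**2)*(-207 + R) = (-207 + R)*(s + 2*R**2))
Y(104 - 1*(-96)) - t(-1*(-16), 202) = (104 - 1*(-96)) - (-414*202**2 - (-207)*(-16) + 2*202**3 + 202*(-1*(-16))) = (104 + 96) - (-414*40804 - 207*16 + 2*8242408 + 202*16) = 200 - (-16892856 - 3312 + 16484816 + 3232) = 200 - 1*(-408120) = 200 + 408120 = 408320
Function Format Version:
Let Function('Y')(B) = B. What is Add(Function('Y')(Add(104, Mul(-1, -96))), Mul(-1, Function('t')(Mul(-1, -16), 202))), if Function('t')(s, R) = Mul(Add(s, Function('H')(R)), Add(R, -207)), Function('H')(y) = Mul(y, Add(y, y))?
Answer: 408320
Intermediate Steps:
Function('H')(y) = Mul(2, Pow(y, 2)) (Function('H')(y) = Mul(y, Mul(2, y)) = Mul(2, Pow(y, 2)))
Function('t')(s, R) = Mul(Add(-207, R), Add(s, Mul(2, Pow(R, 2)))) (Function('t')(s, R) = Mul(Add(s, Mul(2, Pow(R, 2))), Add(R, -207)) = Mul(Add(s, Mul(2, Pow(R, 2))), Add(-207, R)) = Mul(Add(-207, R), Add(s, Mul(2, Pow(R, 2)))))
Add(Function('Y')(Add(104, Mul(-1, -96))), Mul(-1, Function('t')(Mul(-1, -16), 202))) = Add(Add(104, Mul(-1, -96)), Mul(-1, Add(Mul(-414, Pow(202, 2)), Mul(-207, Mul(-1, -16)), Mul(2, Pow(202, 3)), Mul(202, Mul(-1, -16))))) = Add(Add(104, 96), Mul(-1, Add(Mul(-414, 40804), Mul(-207, 16), Mul(2, 8242408), Mul(202, 16)))) = Add(200, Mul(-1, Add(-16892856, -3312, 16484816, 3232))) = Add(200, Mul(-1, -408120)) = Add(200, 408120) = 408320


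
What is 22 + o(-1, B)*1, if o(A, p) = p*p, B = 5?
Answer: 47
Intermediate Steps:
o(A, p) = p²
22 + o(-1, B)*1 = 22 + 5²*1 = 22 + 25*1 = 22 + 25 = 47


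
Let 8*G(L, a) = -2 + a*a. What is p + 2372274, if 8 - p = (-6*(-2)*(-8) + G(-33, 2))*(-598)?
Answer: 4630047/2 ≈ 2.3150e+6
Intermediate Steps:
G(L, a) = -¼ + a²/8 (G(L, a) = (-2 + a*a)/8 = (-2 + a²)/8 = -¼ + a²/8)
p = -114501/2 (p = 8 - (-6*(-2)*(-8) + (-¼ + (⅛)*2²))*(-598) = 8 - (12*(-8) + (-¼ + (⅛)*4))*(-598) = 8 - (-96 + (-¼ + ½))*(-598) = 8 - (-96 + ¼)*(-598) = 8 - (-383)*(-598)/4 = 8 - 1*114517/2 = 8 - 114517/2 = -114501/2 ≈ -57251.)
p + 2372274 = -114501/2 + 2372274 = 4630047/2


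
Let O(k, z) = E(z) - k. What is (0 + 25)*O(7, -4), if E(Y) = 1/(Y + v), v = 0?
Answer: -725/4 ≈ -181.25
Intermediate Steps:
E(Y) = 1/Y (E(Y) = 1/(Y + 0) = 1/Y)
O(k, z) = 1/z - k
(0 + 25)*O(7, -4) = (0 + 25)*(1/(-4) - 1*7) = 25*(-1/4 - 7) = 25*(-29/4) = -725/4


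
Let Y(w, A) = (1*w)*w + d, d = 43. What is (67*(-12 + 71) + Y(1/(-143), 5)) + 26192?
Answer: 617314413/20449 ≈ 30188.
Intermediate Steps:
Y(w, A) = 43 + w² (Y(w, A) = (1*w)*w + 43 = w*w + 43 = w² + 43 = 43 + w²)
(67*(-12 + 71) + Y(1/(-143), 5)) + 26192 = (67*(-12 + 71) + (43 + (1/(-143))²)) + 26192 = (67*59 + (43 + (-1/143)²)) + 26192 = (3953 + (43 + 1/20449)) + 26192 = (3953 + 879308/20449) + 26192 = 81714205/20449 + 26192 = 617314413/20449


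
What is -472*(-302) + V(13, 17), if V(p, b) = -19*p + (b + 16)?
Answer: 142330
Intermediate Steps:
V(p, b) = 16 + b - 19*p (V(p, b) = -19*p + (16 + b) = 16 + b - 19*p)
-472*(-302) + V(13, 17) = -472*(-302) + (16 + 17 - 19*13) = 142544 + (16 + 17 - 247) = 142544 - 214 = 142330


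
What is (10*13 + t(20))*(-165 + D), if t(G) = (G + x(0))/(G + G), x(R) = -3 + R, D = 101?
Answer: -41736/5 ≈ -8347.2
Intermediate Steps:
t(G) = (-3 + G)/(2*G) (t(G) = (G + (-3 + 0))/(G + G) = (G - 3)/((2*G)) = (-3 + G)*(1/(2*G)) = (-3 + G)/(2*G))
(10*13 + t(20))*(-165 + D) = (10*13 + (½)*(-3 + 20)/20)*(-165 + 101) = (130 + (½)*(1/20)*17)*(-64) = (130 + 17/40)*(-64) = (5217/40)*(-64) = -41736/5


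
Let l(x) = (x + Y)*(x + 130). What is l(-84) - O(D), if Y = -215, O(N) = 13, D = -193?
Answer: -13767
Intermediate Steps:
l(x) = (-215 + x)*(130 + x) (l(x) = (x - 215)*(x + 130) = (-215 + x)*(130 + x))
l(-84) - O(D) = (-27950 + (-84)² - 85*(-84)) - 1*13 = (-27950 + 7056 + 7140) - 13 = -13754 - 13 = -13767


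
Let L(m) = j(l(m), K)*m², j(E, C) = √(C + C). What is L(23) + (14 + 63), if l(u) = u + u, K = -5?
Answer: 77 + 529*I*√10 ≈ 77.0 + 1672.8*I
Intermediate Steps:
l(u) = 2*u
j(E, C) = √2*√C (j(E, C) = √(2*C) = √2*√C)
L(m) = I*√10*m² (L(m) = (√2*√(-5))*m² = (√2*(I*√5))*m² = (I*√10)*m² = I*√10*m²)
L(23) + (14 + 63) = I*√10*23² + (14 + 63) = I*√10*529 + 77 = 529*I*√10 + 77 = 77 + 529*I*√10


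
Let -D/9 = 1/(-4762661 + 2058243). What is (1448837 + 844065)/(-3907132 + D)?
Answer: -6200965441036/10566518109167 ≈ -0.58685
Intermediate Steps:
D = 9/2704418 (D = -9/(-4762661 + 2058243) = -9/(-2704418) = -9*(-1/2704418) = 9/2704418 ≈ 3.3279e-6)
(1448837 + 844065)/(-3907132 + D) = (1448837 + 844065)/(-3907132 + 9/2704418) = 2292902/(-10566518109167/2704418) = 2292902*(-2704418/10566518109167) = -6200965441036/10566518109167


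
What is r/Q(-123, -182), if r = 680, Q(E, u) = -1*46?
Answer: -340/23 ≈ -14.783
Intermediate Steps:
Q(E, u) = -46
r/Q(-123, -182) = 680/(-46) = 680*(-1/46) = -340/23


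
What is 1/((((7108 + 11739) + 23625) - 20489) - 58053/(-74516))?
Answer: 74516/1638143281 ≈ 4.5488e-5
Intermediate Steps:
1/((((7108 + 11739) + 23625) - 20489) - 58053/(-74516)) = 1/(((18847 + 23625) - 20489) - 58053*(-1/74516)) = 1/((42472 - 20489) + 58053/74516) = 1/(21983 + 58053/74516) = 1/(1638143281/74516) = 74516/1638143281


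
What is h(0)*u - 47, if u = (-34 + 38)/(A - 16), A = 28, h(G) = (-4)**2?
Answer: -125/3 ≈ -41.667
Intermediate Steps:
h(G) = 16
u = 1/3 (u = (-34 + 38)/(28 - 16) = 4/12 = 4*(1/12) = 1/3 ≈ 0.33333)
h(0)*u - 47 = 16*(1/3) - 47 = 16/3 - 47 = -125/3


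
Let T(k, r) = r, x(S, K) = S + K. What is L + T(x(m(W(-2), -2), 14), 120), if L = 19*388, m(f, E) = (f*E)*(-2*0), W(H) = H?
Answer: 7492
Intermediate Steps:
m(f, E) = 0 (m(f, E) = (E*f)*0 = 0)
x(S, K) = K + S
L = 7372
L + T(x(m(W(-2), -2), 14), 120) = 7372 + 120 = 7492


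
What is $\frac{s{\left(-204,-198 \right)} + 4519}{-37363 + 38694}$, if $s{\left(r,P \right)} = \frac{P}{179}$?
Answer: $\frac{808703}{238249} \approx 3.3944$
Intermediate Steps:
$s{\left(r,P \right)} = \frac{P}{179}$ ($s{\left(r,P \right)} = P \frac{1}{179} = \frac{P}{179}$)
$\frac{s{\left(-204,-198 \right)} + 4519}{-37363 + 38694} = \frac{\frac{1}{179} \left(-198\right) + 4519}{-37363 + 38694} = \frac{- \frac{198}{179} + 4519}{1331} = \frac{808703}{179} \cdot \frac{1}{1331} = \frac{808703}{238249}$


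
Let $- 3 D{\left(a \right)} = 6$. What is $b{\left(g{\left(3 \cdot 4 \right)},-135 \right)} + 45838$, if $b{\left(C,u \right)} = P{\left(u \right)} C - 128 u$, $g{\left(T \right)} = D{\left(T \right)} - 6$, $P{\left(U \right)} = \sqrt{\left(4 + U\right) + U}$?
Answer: $63118 - 8 i \sqrt{266} \approx 63118.0 - 130.48 i$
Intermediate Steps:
$D{\left(a \right)} = -2$ ($D{\left(a \right)} = \left(- \frac{1}{3}\right) 6 = -2$)
$P{\left(U \right)} = \sqrt{4 + 2 U}$
$g{\left(T \right)} = -8$ ($g{\left(T \right)} = -2 - 6 = -8$)
$b{\left(C,u \right)} = - 128 u + C \sqrt{4 + 2 u}$ ($b{\left(C,u \right)} = \sqrt{4 + 2 u} C - 128 u = C \sqrt{4 + 2 u} - 128 u = - 128 u + C \sqrt{4 + 2 u}$)
$b{\left(g{\left(3 \cdot 4 \right)},-135 \right)} + 45838 = \left(\left(-128\right) \left(-135\right) - 8 \sqrt{4 + 2 \left(-135\right)}\right) + 45838 = \left(17280 - 8 \sqrt{4 - 270}\right) + 45838 = \left(17280 - 8 \sqrt{-266}\right) + 45838 = \left(17280 - 8 i \sqrt{266}\right) + 45838 = 63118 - 8 i \sqrt{266}$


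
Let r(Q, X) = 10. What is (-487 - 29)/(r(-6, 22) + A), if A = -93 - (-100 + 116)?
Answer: 172/33 ≈ 5.2121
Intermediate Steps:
A = -109 (A = -93 - 1*16 = -93 - 16 = -109)
(-487 - 29)/(r(-6, 22) + A) = (-487 - 29)/(10 - 109) = -516/(-99) = -516*(-1/99) = 172/33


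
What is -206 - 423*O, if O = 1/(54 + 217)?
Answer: -56249/271 ≈ -207.56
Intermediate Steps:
O = 1/271 ≈ 0.0036900
-206 - 423*O = -206 - 423*1/271 = -206 - 423/271 = -56249/271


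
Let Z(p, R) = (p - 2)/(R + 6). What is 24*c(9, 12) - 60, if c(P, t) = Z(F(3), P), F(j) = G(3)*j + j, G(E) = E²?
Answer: -76/5 ≈ -15.200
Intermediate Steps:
F(j) = 10*j (F(j) = 3²*j + j = 9*j + j = 10*j)
Z(p, R) = (-2 + p)/(6 + R)
c(P, t) = 28/(6 + P) (c(P, t) = (-2 + 10*3)/(6 + P) = (-2 + 30)/(6 + P) = 28/(6 + P))
24*c(9, 12) - 60 = 24*(28/(6 + 9)) - 60 = 24*(28/15) - 60 = 224/5 - 60 = -76/5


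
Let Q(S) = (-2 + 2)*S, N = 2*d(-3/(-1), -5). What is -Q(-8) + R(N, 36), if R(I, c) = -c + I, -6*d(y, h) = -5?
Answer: -103/3 ≈ -34.333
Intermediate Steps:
d(y, h) = ⅚ (d(y, h) = -⅙*(-5) = ⅚)
N = 5/3 (N = 2*(⅚) = 5/3 ≈ 1.6667)
Q(S) = 0 (Q(S) = 0*S = 0)
R(I, c) = I - c
-Q(-8) + R(N, 36) = -1*0 + (5/3 - 1*36) = 0 + (5/3 - 36) = 0 - 103/3 = -103/3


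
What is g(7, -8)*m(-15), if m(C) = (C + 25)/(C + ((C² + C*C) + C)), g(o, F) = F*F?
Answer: 32/21 ≈ 1.5238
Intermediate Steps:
g(o, F) = F²
m(C) = (25 + C)/(2*C + 2*C²) (m(C) = (25 + C)/(C + ((C² + C²) + C)) = (25 + C)/(C + (2*C² + C)) = (25 + C)/(C + (C + 2*C²)) = (25 + C)/(2*C + 2*C²))
g(7, -8)*m(-15) = (-8)²*((½)*(25 - 15)/(-15*(1 - 15))) = 64*((½)*(-1/15)*10/(-14)) = 64*((½)*(-1/15)*(-1/14)*10) = 64*(1/42) = 32/21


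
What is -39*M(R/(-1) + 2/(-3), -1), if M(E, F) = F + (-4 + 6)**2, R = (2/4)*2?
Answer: -117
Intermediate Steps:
R = 1 (R = (2*(1/4))*2 = (1/2)*2 = 1)
M(E, F) = 4 + F (M(E, F) = F + 2**2 = F + 4 = 4 + F)
-39*M(R/(-1) + 2/(-3), -1) = -39*(4 - 1) = -39*3 = -117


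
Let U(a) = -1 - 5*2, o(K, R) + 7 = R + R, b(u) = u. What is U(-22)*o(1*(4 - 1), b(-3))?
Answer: 143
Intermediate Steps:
o(K, R) = -7 + 2*R (o(K, R) = -7 + (R + R) = -7 + 2*R)
U(a) = -11 (U(a) = -1 - 10 = -11)
U(-22)*o(1*(4 - 1), b(-3)) = -11*(-7 + 2*(-3)) = -11*(-7 - 6) = -11*(-13) = 143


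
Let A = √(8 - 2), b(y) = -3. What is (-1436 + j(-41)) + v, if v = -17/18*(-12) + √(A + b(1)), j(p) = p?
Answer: -4397/3 + I*√(3 - √6) ≈ -1465.7 + 0.74196*I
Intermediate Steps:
A = √6 ≈ 2.4495
v = 34/3 + √(-3 + √6) (v = -17/18*(-12) + √(√6 - 3) = -17*1/18*(-12) + √(-3 + √6) = -17/18*(-12) + √(-3 + √6) = 34/3 + √(-3 + √6) ≈ 11.333 + 0.74196*I)
(-1436 + j(-41)) + v = (-1436 - 41) + (34/3 + √(-3 + √6)) = -1477 + (34/3 + √(-3 + √6)) = -4397/3 + √(-3 + √6)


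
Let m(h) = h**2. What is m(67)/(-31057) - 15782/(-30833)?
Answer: 351732237/957580481 ≈ 0.36731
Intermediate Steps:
m(67)/(-31057) - 15782/(-30833) = 67**2/(-31057) - 15782/(-30833) = 4489*(-1/31057) - 15782*(-1/30833) = -4489/31057 + 15782/30833 = 351732237/957580481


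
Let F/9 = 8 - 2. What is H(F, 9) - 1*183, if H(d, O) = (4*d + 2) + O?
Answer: 44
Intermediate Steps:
F = 54 (F = 9*(8 - 2) = 9*6 = 54)
H(d, O) = 2 + O + 4*d (H(d, O) = (2 + 4*d) + O = 2 + O + 4*d)
H(F, 9) - 1*183 = (2 + 9 + 4*54) - 1*183 = (2 + 9 + 216) - 183 = 227 - 183 = 44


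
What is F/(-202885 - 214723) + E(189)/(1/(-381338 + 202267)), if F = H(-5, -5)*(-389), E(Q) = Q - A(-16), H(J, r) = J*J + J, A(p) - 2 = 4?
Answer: -3421252807241/104402 ≈ -3.2770e+7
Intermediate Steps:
A(p) = 6 (A(p) = 2 + 4 = 6)
H(J, r) = J + J**2 (H(J, r) = J**2 + J = J + J**2)
E(Q) = -6 + Q (E(Q) = Q - 1*6 = Q - 6 = -6 + Q)
F = -7780 (F = -5*(1 - 5)*(-389) = -5*(-4)*(-389) = 20*(-389) = -7780)
F/(-202885 - 214723) + E(189)/(1/(-381338 + 202267)) = -7780/(-202885 - 214723) + (-6 + 189)/(1/(-381338 + 202267)) = -7780/(-417608) + 183/(1/(-179071)) = -7780*(-1/417608) + 183/(-1/179071) = 1945/104402 + 183*(-179071) = 1945/104402 - 32769993 = -3421252807241/104402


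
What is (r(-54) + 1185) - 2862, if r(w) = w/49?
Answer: -82227/49 ≈ -1678.1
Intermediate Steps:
r(w) = w/49 (r(w) = w*(1/49) = w/49)
(r(-54) + 1185) - 2862 = ((1/49)*(-54) + 1185) - 2862 = (-54/49 + 1185) - 2862 = 58011/49 - 2862 = -82227/49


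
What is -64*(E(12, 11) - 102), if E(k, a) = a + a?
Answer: 5120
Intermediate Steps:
E(k, a) = 2*a
-64*(E(12, 11) - 102) = -64*(2*11 - 102) = -64*(22 - 102) = -64*(-80) = 5120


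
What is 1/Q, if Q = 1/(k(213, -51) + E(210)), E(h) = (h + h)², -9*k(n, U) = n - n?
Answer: 176400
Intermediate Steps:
k(n, U) = 0 (k(n, U) = -(n - n)/9 = -⅑*0 = 0)
E(h) = 4*h² (E(h) = (2*h)² = 4*h²)
Q = 1/176400 (Q = 1/(0 + 4*210²) = 1/(0 + 4*44100) = 1/(0 + 176400) = 1/176400 ≈ 5.6689e-6)
1/Q = 1/(1/176400) = 176400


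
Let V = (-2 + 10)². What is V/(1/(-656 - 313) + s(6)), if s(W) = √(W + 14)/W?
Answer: 15504/130411 + 5007792*√5/130411 ≈ 85.984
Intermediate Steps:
V = 64 (V = 8² = 64)
s(W) = √(14 + W)/W
V/(1/(-656 - 313) + s(6)) = 64/(1/(-656 - 313) + √(14 + 6)/6) = 64/(1/(-969) + √20/6) = 64/(-1/969 + (2*√5)/6) = 64/(-1/969 + √5/3)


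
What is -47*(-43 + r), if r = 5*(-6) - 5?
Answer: 3666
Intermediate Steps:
r = -35 (r = -30 - 5 = -35)
-47*(-43 + r) = -47*(-43 - 35) = -47*(-78) = 3666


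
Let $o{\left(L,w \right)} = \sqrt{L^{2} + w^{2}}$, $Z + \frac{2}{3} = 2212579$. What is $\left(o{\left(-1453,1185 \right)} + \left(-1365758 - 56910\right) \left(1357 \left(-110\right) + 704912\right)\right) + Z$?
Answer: $- \frac{2371475640833}{3} + \sqrt{3515434} \approx -7.9049 \cdot 10^{11}$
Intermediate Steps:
$Z = \frac{6637735}{3}$ ($Z = - \frac{2}{3} + 2212579 = \frac{6637735}{3} \approx 2.2126 \cdot 10^{6}$)
$\left(o{\left(-1453,1185 \right)} + \left(-1365758 - 56910\right) \left(1357 \left(-110\right) + 704912\right)\right) + Z = \left(\sqrt{\left(-1453\right)^{2} + 1185^{2}} + \left(-1365758 - 56910\right) \left(1357 \left(-110\right) + 704912\right)\right) + \frac{6637735}{3} = \left(\sqrt{2111209 + 1404225} - 1422668 \left(-149270 + 704912\right)\right) + \frac{6637735}{3} = \left(\sqrt{3515434} - 790494092856\right) + \frac{6637735}{3} = \left(-790494092856 + \sqrt{3515434}\right) + \frac{6637735}{3} = - \frac{2371475640833}{3} + \sqrt{3515434}$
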